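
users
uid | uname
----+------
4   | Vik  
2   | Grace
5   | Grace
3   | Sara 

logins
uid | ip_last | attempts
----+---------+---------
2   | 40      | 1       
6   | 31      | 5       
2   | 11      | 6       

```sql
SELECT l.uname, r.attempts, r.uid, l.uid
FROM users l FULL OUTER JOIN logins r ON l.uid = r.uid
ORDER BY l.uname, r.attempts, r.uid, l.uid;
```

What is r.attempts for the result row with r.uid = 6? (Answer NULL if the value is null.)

5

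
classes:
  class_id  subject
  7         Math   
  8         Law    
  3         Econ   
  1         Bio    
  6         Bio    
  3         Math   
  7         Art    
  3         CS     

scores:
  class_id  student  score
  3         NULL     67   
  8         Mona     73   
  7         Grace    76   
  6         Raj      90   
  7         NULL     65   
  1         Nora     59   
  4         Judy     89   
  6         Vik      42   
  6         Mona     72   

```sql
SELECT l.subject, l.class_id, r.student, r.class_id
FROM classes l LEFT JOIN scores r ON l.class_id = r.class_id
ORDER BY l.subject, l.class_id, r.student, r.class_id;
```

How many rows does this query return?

12

LEFT JOIN keeps every row from `classes`; unmatched rows get NULL for `scores`'s columns.
Matching on l.class_id = r.class_id.
Matched pairs: 12; unmatched l rows kept: 0.
Total: 12 rows.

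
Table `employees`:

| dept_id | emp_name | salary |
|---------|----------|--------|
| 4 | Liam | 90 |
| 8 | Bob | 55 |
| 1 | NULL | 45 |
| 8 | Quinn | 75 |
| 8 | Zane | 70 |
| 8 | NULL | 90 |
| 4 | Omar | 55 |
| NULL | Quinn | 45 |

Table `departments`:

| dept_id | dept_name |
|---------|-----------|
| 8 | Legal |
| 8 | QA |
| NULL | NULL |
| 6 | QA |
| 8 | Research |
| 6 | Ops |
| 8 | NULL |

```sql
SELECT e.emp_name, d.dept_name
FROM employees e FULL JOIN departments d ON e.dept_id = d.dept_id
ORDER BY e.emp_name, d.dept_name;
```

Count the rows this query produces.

23

FULL OUTER JOIN keeps every row from both sides; unmatched rows get NULL for the other side's columns.
Matching on e.dept_id = d.dept_id. A NULL in a compared column never satisfies the condition.
Matched pairs: 16; unmatched e rows kept: 4; unmatched d rows kept: 3.
Total: 16 matched + 7 padded = 23 rows.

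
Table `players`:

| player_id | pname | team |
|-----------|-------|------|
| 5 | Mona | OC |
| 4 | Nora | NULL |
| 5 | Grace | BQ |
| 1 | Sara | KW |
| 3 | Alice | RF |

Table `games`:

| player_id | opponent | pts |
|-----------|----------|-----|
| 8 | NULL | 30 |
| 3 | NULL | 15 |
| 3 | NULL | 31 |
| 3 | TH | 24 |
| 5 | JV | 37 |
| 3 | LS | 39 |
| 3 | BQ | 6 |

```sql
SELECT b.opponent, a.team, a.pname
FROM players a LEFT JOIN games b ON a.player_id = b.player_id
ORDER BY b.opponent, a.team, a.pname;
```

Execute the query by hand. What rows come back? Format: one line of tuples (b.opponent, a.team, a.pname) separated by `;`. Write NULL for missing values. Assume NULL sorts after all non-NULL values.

LEFT JOIN keeps every row from `players`; unmatched rows get NULL for `games`'s columns.
Matching on a.player_id = b.player_id.
- a[0] player_id=5 → 1 match(es) in b → 1 row(s).
- a[1] player_id=4 → no match; kept with NULLs on the b side.
- a[2] player_id=5 → 1 match(es) in b → 1 row(s).
- a[3] player_id=1 → no match; kept with NULLs on the b side.
- a[4] player_id=3 → 5 match(es) in b → 5 row(s).
After projecting and ordering:
b.opponent | a.team | a.pname
BQ | RF | Alice
JV | BQ | Grace
JV | OC | Mona
LS | RF | Alice
TH | RF | Alice
NULL | KW | Sara
NULL | RF | Alice
NULL | RF | Alice
NULL | NULL | Nora

(BQ, RF, Alice); (JV, BQ, Grace); (JV, OC, Mona); (LS, RF, Alice); (TH, RF, Alice); (NULL, KW, Sara); (NULL, RF, Alice); (NULL, RF, Alice); (NULL, NULL, Nora)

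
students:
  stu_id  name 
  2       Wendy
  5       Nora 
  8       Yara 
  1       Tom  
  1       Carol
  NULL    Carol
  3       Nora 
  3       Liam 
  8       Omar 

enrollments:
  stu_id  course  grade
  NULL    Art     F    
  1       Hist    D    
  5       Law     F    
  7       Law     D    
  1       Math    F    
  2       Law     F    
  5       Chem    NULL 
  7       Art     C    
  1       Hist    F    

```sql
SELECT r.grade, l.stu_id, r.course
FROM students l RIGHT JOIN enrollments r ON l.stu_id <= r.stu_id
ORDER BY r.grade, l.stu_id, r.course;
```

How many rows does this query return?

34

RIGHT JOIN keeps every row from `enrollments`; unmatched rows get NULL for `students`'s columns.
Matching on l.stu_id <= r.stu_id. A NULL in a compared column never satisfies the condition.
- l row (stu_id=2): matches 5 r row(s) → 5 output row(s).
- l row (stu_id=5): matches 4 r row(s) → 4 output row(s).
- l row (stu_id=8): no match.
- l row (stu_id=1): matches 8 r row(s) → 8 output row(s).
- l row (stu_id=1): matches 8 r row(s) → 8 output row(s).
- l row (stu_id=NULL): no match.
- l row (stu_id=3): matches 4 r row(s) → 4 output row(s).
- l row (stu_id=3): matches 4 r row(s) → 4 output row(s).
- l row (stu_id=8): no match.
- plus 1 unmatched r row(s), each kept with NULL l columns.
Total: 33 matched + 1 padded = 34 rows.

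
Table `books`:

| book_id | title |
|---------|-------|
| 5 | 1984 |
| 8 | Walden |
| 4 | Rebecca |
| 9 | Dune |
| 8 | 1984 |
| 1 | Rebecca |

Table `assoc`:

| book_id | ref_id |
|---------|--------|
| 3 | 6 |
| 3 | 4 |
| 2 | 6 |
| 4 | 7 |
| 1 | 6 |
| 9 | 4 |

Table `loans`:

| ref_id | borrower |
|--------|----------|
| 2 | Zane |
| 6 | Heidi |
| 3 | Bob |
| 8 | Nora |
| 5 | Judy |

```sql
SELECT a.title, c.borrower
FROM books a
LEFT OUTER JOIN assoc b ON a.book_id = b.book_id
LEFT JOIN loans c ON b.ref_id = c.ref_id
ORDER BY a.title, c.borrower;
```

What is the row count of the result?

6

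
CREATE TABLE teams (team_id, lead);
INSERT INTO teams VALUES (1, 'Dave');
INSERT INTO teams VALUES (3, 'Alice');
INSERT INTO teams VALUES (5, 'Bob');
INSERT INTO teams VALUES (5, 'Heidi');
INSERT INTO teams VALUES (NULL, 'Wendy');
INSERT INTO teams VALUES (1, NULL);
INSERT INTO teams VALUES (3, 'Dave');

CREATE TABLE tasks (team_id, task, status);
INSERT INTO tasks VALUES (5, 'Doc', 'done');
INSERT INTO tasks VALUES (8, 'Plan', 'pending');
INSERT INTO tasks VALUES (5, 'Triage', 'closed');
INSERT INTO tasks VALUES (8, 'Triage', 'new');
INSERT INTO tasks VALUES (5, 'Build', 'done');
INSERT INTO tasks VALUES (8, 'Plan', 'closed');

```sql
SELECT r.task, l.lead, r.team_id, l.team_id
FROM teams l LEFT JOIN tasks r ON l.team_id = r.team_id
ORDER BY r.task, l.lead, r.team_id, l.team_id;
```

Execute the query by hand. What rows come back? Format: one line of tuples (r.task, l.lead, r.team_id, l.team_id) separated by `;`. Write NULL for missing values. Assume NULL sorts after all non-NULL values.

(Build, Bob, 5, 5); (Build, Heidi, 5, 5); (Doc, Bob, 5, 5); (Doc, Heidi, 5, 5); (Triage, Bob, 5, 5); (Triage, Heidi, 5, 5); (NULL, Alice, NULL, 3); (NULL, Dave, NULL, 1); (NULL, Dave, NULL, 3); (NULL, Wendy, NULL, NULL); (NULL, NULL, NULL, 1)

LEFT JOIN keeps every row from `teams`; unmatched rows get NULL for `tasks`'s columns.
Matching on l.team_id = r.team_id. A NULL in a compared column never satisfies the condition.
Matched pairs: 6; unmatched l rows kept: 5.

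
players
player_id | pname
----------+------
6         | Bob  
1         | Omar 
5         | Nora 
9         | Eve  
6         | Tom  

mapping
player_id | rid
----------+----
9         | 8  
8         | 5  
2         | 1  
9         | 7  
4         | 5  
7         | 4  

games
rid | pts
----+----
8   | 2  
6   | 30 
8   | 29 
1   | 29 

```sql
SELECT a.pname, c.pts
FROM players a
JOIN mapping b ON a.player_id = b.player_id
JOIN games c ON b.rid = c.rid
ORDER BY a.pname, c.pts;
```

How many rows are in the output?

Evaluate left to right. First `players a INNER JOIN mapping b` on player_id: 2 row(s).
Then INNER JOIN `games c` on rid: keep only rows whose b.rid appears in c.
Result: 2 row(s).

2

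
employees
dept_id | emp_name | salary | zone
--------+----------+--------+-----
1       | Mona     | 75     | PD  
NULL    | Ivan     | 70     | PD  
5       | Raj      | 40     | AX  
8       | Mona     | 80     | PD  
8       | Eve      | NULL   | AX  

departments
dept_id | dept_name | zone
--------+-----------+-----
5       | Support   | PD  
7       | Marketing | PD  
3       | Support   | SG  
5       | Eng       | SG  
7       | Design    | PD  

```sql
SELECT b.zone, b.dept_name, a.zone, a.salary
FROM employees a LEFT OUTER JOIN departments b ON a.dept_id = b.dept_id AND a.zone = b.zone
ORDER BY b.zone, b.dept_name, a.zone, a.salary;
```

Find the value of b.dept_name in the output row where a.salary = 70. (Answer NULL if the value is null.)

LEFT JOIN keeps every row from `employees`; unmatched rows get NULL for `departments`'s columns.
Matching on a.dept_id = b.dept_id AND a.zone = b.zone. A NULL in a compared column never satisfies the condition.
Matched pairs: 0; unmatched a rows kept: 5.

NULL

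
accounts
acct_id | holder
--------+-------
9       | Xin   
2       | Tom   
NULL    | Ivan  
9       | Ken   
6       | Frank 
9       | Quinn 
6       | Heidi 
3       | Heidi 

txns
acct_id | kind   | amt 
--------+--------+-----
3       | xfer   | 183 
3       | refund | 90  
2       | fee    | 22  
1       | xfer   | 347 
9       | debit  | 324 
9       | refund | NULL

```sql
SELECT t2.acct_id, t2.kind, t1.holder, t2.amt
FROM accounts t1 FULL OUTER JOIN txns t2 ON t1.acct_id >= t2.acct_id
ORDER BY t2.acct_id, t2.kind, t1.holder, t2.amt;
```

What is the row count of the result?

FULL OUTER JOIN keeps every row from both sides; unmatched rows get NULL for the other side's columns.
Matching on t1.acct_id >= t2.acct_id. A NULL in a compared column never satisfies the condition.
- t1 row (acct_id=9): matches 6 t2 row(s) → 6 output row(s).
- t1 row (acct_id=2): matches 2 t2 row(s) → 2 output row(s).
- t1 row (acct_id=NULL): no match → kept, t2 columns NULL.
- t1 row (acct_id=9): matches 6 t2 row(s) → 6 output row(s).
- t1 row (acct_id=6): matches 4 t2 row(s) → 4 output row(s).
- t1 row (acct_id=9): matches 6 t2 row(s) → 6 output row(s).
- t1 row (acct_id=6): matches 4 t2 row(s) → 4 output row(s).
- t1 row (acct_id=3): matches 4 t2 row(s) → 4 output row(s).
Total: 32 matched + 1 padded = 33 rows.

33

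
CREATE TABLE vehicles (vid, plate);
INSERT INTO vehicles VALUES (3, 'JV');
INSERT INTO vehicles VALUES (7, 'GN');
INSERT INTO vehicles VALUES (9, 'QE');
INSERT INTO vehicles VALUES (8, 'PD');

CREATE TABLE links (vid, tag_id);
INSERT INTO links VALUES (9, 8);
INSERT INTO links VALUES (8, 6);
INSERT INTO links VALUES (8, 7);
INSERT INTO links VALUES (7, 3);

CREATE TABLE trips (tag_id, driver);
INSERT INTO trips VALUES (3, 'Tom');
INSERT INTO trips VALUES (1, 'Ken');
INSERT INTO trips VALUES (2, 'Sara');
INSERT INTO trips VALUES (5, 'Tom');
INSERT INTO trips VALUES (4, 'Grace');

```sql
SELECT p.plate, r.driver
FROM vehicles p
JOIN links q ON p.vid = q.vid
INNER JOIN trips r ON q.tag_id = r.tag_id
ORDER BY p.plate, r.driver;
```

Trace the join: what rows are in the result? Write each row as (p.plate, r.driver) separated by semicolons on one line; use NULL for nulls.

(GN, Tom)

Step 1 — p INNER JOIN q on vid → 4 row(s).
Then INNER JOIN `trips r` on tag_id: keep only rows whose q.tag_id appears in r.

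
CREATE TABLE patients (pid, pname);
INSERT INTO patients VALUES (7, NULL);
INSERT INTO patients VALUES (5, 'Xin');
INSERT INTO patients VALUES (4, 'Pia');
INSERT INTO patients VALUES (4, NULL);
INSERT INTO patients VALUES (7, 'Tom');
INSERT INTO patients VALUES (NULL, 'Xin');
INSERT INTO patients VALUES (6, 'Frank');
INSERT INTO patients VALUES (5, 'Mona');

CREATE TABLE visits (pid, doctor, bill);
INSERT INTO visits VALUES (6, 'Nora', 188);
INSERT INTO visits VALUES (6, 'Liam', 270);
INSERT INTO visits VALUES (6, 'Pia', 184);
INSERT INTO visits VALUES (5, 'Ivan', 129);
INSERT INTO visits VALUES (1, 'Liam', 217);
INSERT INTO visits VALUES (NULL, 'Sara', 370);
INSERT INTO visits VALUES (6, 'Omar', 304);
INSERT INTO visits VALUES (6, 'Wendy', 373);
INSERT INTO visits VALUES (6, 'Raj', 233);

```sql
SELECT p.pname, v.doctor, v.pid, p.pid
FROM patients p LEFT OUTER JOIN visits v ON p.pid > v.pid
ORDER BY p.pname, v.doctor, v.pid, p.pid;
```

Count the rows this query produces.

23

LEFT JOIN keeps every row from `patients`; unmatched rows get NULL for `visits`'s columns.
Matching on p.pid > v.pid. A NULL in a compared column never satisfies the condition.
Matched pairs: 22; unmatched p rows kept: 1.
Total: 22 matched + 1 padded = 23 rows.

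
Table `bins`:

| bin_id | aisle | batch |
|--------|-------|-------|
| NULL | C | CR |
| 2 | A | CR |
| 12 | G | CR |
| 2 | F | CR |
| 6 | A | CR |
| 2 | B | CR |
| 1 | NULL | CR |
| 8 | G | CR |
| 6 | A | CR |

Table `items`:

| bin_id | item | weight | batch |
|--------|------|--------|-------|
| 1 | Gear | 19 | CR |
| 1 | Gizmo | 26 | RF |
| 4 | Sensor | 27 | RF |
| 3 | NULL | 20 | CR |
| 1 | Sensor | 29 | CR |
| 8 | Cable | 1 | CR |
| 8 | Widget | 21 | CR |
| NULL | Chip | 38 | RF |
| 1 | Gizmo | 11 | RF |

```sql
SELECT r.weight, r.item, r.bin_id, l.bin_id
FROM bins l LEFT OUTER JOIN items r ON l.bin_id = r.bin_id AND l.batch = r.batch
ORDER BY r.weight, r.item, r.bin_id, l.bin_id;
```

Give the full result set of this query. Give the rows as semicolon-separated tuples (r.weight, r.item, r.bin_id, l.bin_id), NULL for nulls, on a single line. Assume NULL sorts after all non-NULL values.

LEFT JOIN keeps every row from `bins`; unmatched rows get NULL for `items`'s columns.
Matching on l.bin_id = r.bin_id AND l.batch = r.batch. A NULL in a compared column never satisfies the condition.
- l[0] bin_id=NULL, batch=CR → no match; kept with NULLs on the r side.
- l[1] bin_id=2, batch=CR → no match; kept with NULLs on the r side.
- l[2] bin_id=12, batch=CR → no match; kept with NULLs on the r side.
- l[3] bin_id=2, batch=CR → no match; kept with NULLs on the r side.
- l[4] bin_id=6, batch=CR → no match; kept with NULLs on the r side.
- l[5] bin_id=2, batch=CR → no match; kept with NULLs on the r side.
- l[6] bin_id=1, batch=CR → 2 match(es) in r → 2 row(s).
- l[7] bin_id=8, batch=CR → 2 match(es) in r → 2 row(s).
- l[8] bin_id=6, batch=CR → no match; kept with NULLs on the r side.

(1, Cable, 8, 8); (19, Gear, 1, 1); (21, Widget, 8, 8); (29, Sensor, 1, 1); (NULL, NULL, NULL, 2); (NULL, NULL, NULL, 2); (NULL, NULL, NULL, 2); (NULL, NULL, NULL, 6); (NULL, NULL, NULL, 6); (NULL, NULL, NULL, 12); (NULL, NULL, NULL, NULL)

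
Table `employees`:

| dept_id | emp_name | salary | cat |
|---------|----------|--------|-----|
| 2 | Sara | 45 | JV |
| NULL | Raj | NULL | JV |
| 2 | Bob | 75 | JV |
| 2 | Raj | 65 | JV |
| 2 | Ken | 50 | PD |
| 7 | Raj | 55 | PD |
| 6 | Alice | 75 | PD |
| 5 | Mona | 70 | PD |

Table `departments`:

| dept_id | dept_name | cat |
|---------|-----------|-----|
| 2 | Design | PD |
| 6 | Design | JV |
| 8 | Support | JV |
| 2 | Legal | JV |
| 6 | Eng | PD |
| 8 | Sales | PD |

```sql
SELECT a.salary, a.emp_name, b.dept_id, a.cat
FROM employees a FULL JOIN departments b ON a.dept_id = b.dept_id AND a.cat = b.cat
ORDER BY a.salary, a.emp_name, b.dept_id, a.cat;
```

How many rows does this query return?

11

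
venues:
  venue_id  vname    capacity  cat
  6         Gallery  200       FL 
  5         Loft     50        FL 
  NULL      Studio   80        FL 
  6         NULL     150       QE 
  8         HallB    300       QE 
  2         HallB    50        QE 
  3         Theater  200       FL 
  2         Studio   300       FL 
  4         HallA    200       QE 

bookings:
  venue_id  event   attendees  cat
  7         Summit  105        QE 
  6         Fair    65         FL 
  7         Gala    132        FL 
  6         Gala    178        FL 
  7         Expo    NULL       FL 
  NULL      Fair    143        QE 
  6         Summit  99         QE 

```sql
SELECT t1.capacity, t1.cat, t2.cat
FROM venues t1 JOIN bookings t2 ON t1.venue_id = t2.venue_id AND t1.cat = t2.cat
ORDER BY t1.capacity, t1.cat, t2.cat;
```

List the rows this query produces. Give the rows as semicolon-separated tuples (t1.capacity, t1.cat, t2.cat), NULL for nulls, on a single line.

INNER JOIN keeps only pairs where the ON condition holds.
Matching on t1.venue_id = t2.venue_id AND t1.cat = t2.cat. A NULL in a compared column never satisfies the condition.
- t1 row (venue_id=6, cat=FL): matches 2 t2 row(s) → 2 output row(s).
- t1 row (venue_id=5, cat=FL): no match → dropped.
- t1 row (venue_id=NULL, cat=FL): no match → dropped.
- t1 row (venue_id=6, cat=QE): matches 1 t2 row(s) → 1 output row(s).
- t1 row (venue_id=8, cat=QE): no match → dropped.
- t1 row (venue_id=2, cat=QE): no match → dropped.
- t1 row (venue_id=3, cat=FL): no match → dropped.
- t1 row (venue_id=2, cat=FL): no match → dropped.
- t1 row (venue_id=4, cat=QE): no match → dropped.
After projecting and ordering:
t1.capacity | t1.cat | t2.cat
150 | QE | QE
200 | FL | FL
200 | FL | FL

(150, QE, QE); (200, FL, FL); (200, FL, FL)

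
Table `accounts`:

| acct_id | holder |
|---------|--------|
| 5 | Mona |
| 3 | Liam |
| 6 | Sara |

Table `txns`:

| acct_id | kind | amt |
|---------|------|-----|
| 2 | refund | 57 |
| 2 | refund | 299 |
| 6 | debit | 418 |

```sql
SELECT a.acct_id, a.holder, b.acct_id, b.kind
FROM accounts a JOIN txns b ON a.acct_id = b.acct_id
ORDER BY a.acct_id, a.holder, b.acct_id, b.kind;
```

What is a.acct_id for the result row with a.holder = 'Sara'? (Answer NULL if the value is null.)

6

INNER JOIN keeps only pairs where the ON condition holds.
Matching on a.acct_id = b.acct_id.
Matched pairs: 1.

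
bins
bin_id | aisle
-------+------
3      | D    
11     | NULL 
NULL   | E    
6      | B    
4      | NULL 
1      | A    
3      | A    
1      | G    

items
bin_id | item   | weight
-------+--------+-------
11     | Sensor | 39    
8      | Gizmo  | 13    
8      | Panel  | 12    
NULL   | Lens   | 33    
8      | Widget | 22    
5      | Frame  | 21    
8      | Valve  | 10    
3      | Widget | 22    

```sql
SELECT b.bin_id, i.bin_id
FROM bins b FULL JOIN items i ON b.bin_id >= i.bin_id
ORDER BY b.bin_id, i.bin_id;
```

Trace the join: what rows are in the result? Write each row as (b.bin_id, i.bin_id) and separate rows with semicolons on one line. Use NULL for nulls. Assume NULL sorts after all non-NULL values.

(1, NULL); (1, NULL); (3, 3); (3, 3); (4, 3); (6, 3); (6, 5); (11, 3); (11, 5); (11, 8); (11, 8); (11, 8); (11, 8); (11, 11); (NULL, NULL); (NULL, NULL)

FULL OUTER JOIN keeps every row from both sides; unmatched rows get NULL for the other side's columns.
Matching on b.bin_id >= i.bin_id. A NULL in a compared column never satisfies the condition.
Matched pairs: 12; unmatched b rows kept: 3; unmatched i rows kept: 1.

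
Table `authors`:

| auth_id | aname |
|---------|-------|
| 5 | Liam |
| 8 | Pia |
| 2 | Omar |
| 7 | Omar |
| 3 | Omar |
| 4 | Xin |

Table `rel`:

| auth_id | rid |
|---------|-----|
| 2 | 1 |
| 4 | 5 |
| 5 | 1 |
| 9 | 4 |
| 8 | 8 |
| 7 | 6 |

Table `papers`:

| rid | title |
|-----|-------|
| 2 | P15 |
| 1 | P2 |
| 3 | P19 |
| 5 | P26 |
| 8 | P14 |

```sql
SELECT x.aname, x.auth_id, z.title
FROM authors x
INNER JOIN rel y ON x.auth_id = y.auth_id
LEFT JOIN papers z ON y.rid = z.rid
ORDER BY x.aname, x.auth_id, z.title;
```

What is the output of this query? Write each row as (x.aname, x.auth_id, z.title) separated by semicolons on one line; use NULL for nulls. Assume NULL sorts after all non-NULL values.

(Liam, 5, P2); (Omar, 2, P2); (Omar, 7, NULL); (Pia, 8, P14); (Xin, 4, P26)

Step 1 — x INNER JOIN y on auth_id → 5 row(s).
Then LEFT JOIN `papers z` on rid: each of those 5 rows is kept; rows whose y.rid has no match in z get NULL for z's columns.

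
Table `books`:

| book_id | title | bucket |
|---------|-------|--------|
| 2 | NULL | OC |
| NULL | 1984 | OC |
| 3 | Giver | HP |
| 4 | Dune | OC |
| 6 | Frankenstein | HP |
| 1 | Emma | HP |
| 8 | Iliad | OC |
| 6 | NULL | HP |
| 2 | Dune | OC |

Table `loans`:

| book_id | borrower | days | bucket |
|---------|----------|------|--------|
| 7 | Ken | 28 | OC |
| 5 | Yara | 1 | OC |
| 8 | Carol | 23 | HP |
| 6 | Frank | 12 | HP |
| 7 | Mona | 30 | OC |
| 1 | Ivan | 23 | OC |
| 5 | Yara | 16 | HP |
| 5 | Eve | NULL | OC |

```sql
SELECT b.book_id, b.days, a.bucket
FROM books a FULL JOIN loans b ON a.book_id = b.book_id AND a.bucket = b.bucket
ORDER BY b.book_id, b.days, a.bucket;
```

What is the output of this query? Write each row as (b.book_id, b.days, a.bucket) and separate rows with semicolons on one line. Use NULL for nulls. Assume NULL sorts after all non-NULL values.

(1, 23, NULL); (5, 1, NULL); (5, 16, NULL); (5, NULL, NULL); (6, 12, HP); (6, 12, HP); (7, 28, NULL); (7, 30, NULL); (8, 23, NULL); (NULL, NULL, HP); (NULL, NULL, HP); (NULL, NULL, OC); (NULL, NULL, OC); (NULL, NULL, OC); (NULL, NULL, OC); (NULL, NULL, OC)

FULL OUTER JOIN keeps every row from both sides; unmatched rows get NULL for the other side's columns.
Matching on a.book_id = b.book_id AND a.bucket = b.bucket. A NULL in a compared column never satisfies the condition.
Matched pairs: 2; unmatched a rows kept: 7; unmatched b rows kept: 7.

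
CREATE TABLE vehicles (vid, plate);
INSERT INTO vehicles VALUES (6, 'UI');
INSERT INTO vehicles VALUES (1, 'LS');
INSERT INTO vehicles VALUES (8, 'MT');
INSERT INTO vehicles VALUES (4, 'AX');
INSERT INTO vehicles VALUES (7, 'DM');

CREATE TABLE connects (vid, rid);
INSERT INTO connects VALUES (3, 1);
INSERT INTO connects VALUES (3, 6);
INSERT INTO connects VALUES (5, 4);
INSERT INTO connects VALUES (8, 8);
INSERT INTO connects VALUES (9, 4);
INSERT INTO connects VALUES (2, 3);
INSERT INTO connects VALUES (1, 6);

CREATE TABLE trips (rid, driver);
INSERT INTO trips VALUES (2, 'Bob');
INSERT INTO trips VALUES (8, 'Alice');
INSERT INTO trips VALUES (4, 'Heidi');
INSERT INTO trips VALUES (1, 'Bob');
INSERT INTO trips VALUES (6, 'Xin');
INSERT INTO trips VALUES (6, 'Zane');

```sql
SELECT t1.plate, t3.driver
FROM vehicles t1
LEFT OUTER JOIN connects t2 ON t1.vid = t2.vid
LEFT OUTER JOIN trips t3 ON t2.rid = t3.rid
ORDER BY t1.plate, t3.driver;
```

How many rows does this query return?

Step 1 — t1 LEFT JOIN t2 on vid → 5 row(s).
Then LEFT JOIN `trips t3` on rid: each of those 5 rows is kept; rows whose t2.rid has no match in t3 get NULL for t3's columns.
Result: 6 row(s).

6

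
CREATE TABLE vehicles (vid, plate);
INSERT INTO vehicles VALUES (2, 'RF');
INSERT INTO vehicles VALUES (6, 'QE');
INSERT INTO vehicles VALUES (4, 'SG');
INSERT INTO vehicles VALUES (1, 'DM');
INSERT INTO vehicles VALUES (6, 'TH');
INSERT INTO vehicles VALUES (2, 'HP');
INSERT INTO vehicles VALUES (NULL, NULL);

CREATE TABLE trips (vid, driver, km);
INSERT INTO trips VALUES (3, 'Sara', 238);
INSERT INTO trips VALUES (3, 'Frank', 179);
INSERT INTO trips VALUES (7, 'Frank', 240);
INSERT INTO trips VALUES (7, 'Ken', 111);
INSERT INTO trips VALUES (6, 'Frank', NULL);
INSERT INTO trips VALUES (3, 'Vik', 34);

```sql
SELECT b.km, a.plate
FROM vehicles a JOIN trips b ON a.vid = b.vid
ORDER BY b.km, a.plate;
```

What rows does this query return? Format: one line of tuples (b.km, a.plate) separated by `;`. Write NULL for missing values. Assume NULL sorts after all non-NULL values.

(NULL, QE); (NULL, TH)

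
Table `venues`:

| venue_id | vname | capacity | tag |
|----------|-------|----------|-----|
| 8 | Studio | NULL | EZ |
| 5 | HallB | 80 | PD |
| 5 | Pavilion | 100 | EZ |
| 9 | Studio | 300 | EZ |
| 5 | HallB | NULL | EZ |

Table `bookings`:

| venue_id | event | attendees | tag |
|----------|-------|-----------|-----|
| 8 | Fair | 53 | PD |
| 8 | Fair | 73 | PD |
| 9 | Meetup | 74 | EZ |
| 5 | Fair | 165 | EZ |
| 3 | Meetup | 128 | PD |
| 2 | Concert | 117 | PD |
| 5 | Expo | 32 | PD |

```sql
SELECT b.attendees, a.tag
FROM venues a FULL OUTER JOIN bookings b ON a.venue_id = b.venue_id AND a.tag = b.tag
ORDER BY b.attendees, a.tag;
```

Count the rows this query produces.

FULL OUTER JOIN keeps every row from both sides; unmatched rows get NULL for the other side's columns.
Matching on a.venue_id = b.venue_id AND a.tag = b.tag.
- venue_id=8, tag=EZ: no b row matches, row kept with b columns NULL.
- venue_id=5, tag=PD: 1 matching b row(s), so 1 row(s) emitted.
- venue_id=5, tag=EZ: 1 matching b row(s), so 1 row(s) emitted.
- venue_id=9, tag=EZ: 1 matching b row(s), so 1 row(s) emitted.
- venue_id=5, tag=EZ: 1 matching b row(s), so 1 row(s) emitted.
- 4 b row(s) had no a match → kept, a columns NULL.
Total: 4 matched + 5 padded = 9 rows.

9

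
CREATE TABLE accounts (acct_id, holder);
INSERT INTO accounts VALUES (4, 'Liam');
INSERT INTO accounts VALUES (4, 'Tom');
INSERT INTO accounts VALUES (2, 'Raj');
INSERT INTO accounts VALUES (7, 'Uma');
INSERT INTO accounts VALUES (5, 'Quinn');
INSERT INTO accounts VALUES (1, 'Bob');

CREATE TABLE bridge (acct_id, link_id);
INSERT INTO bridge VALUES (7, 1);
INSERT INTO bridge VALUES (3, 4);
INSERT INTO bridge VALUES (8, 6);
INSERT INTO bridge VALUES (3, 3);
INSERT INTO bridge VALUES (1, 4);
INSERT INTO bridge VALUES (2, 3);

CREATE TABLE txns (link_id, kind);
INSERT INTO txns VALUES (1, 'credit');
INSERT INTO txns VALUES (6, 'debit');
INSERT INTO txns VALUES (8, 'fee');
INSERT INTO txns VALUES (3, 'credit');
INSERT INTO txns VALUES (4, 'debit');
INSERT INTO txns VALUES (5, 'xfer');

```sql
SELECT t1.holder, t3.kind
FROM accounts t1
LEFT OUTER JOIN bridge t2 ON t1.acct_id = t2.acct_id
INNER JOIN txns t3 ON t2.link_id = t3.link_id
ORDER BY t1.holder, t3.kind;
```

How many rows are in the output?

3

Evaluate left to right. First `accounts t1 LEFT JOIN bridge t2` on acct_id: 6 row(s).
Then INNER JOIN `txns t3` on link_id: keep only rows whose t2.link_id appears in t3.
Result: 3 row(s).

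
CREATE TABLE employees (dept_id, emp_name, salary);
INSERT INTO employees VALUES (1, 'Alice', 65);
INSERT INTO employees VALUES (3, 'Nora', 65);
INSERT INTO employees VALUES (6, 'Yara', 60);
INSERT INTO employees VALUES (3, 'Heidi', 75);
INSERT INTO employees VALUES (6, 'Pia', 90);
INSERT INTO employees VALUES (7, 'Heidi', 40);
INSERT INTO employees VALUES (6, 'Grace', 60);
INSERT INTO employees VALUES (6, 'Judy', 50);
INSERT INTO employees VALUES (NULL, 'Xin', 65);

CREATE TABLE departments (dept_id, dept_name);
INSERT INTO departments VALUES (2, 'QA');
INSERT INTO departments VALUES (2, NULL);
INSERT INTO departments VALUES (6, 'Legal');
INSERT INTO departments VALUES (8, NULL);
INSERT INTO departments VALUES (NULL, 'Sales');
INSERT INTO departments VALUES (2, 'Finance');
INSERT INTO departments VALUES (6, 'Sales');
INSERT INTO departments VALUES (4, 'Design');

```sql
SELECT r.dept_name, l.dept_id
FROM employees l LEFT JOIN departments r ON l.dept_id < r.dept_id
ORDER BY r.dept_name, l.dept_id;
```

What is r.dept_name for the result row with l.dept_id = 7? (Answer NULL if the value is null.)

LEFT JOIN keeps every row from `employees`; unmatched rows get NULL for `departments`'s columns.
Matching on l.dept_id < r.dept_id. A NULL in a compared column never satisfies the condition.
Matched pairs: 20; unmatched l rows kept: 1.

NULL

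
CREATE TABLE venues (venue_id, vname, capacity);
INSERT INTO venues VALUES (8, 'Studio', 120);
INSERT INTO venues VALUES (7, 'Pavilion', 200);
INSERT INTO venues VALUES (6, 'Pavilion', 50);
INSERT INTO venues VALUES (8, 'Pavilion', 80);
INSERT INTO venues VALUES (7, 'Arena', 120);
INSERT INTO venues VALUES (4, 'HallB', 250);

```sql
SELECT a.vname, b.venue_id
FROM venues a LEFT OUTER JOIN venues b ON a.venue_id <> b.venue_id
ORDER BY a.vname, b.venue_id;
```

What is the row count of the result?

26

LEFT JOIN keeps every row from `venues a`; unmatched rows get NULL for `venues b`'s columns.
Matching on a.venue_id <> b.venue_id.
- a (venue_id=8) pairs with 4 row(s) of b.
- a (venue_id=7) pairs with 4 row(s) of b.
- a (venue_id=6) pairs with 5 row(s) of b.
- a (venue_id=8) pairs with 4 row(s) of b.
- a (venue_id=7) pairs with 4 row(s) of b.
- a (venue_id=4) pairs with 5 row(s) of b.
Total: 26 rows.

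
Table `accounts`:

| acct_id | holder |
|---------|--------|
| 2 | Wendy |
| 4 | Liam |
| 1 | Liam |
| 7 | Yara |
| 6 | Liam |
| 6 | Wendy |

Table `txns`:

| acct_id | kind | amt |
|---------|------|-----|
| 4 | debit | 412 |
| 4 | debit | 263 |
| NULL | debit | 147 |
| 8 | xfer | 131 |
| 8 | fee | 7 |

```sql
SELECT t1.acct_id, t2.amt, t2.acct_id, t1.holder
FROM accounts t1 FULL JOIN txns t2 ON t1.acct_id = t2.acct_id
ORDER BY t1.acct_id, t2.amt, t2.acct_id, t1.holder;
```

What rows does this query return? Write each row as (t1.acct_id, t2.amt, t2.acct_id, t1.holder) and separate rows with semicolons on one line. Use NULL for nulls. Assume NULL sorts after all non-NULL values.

FULL OUTER JOIN keeps every row from both sides; unmatched rows get NULL for the other side's columns.
Matching on t1.acct_id = t2.acct_id. A NULL in a compared column never satisfies the condition.
- acct_id=2: no t2 row matches, row kept with t2 columns NULL.
- acct_id=4: 2 matching t2 row(s), so 2 row(s) emitted.
- acct_id=1: no t2 row matches, row kept with t2 columns NULL.
- acct_id=7: no t2 row matches, row kept with t2 columns NULL.
- acct_id=6: no t2 row matches, row kept with t2 columns NULL.
- acct_id=6: no t2 row matches, row kept with t2 columns NULL.
- plus 3 unmatched t2 row(s), each kept with NULL t1 columns.
After projecting and ordering:
t1.acct_id | t2.amt | t2.acct_id | t1.holder
1 | NULL | NULL | Liam
2 | NULL | NULL | Wendy
4 | 263 | 4 | Liam
4 | 412 | 4 | Liam
6 | NULL | NULL | Liam
6 | NULL | NULL | Wendy
7 | NULL | NULL | Yara
NULL | 7 | 8 | NULL
NULL | 131 | 8 | NULL
NULL | 147 | NULL | NULL

(1, NULL, NULL, Liam); (2, NULL, NULL, Wendy); (4, 263, 4, Liam); (4, 412, 4, Liam); (6, NULL, NULL, Liam); (6, NULL, NULL, Wendy); (7, NULL, NULL, Yara); (NULL, 7, 8, NULL); (NULL, 131, 8, NULL); (NULL, 147, NULL, NULL)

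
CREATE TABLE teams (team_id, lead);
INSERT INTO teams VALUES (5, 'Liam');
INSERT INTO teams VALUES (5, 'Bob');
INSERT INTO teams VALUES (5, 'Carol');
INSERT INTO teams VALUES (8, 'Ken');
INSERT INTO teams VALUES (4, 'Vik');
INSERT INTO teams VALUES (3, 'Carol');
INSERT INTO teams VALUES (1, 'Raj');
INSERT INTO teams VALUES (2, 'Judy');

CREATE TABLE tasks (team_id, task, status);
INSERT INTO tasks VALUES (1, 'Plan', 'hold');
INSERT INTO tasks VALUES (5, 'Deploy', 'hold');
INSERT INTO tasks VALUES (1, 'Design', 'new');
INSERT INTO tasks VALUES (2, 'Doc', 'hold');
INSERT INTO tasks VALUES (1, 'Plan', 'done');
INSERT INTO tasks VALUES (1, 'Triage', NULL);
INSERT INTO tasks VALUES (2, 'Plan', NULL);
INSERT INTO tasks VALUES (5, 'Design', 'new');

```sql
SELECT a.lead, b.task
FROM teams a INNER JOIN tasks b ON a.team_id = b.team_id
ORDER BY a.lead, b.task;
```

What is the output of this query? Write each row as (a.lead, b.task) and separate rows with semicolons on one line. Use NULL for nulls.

INNER JOIN keeps only pairs where the ON condition holds.
Matching on a.team_id = b.team_id.
- a row (team_id=5): matches 2 b row(s) → 2 output row(s).
- a row (team_id=5): matches 2 b row(s) → 2 output row(s).
- a row (team_id=5): matches 2 b row(s) → 2 output row(s).
- a row (team_id=8): no match → dropped.
- a row (team_id=4): no match → dropped.
- a row (team_id=3): no match → dropped.
- a row (team_id=1): matches 4 b row(s) → 4 output row(s).
- a row (team_id=2): matches 2 b row(s) → 2 output row(s).

(Bob, Deploy); (Bob, Design); (Carol, Deploy); (Carol, Design); (Judy, Doc); (Judy, Plan); (Liam, Deploy); (Liam, Design); (Raj, Design); (Raj, Plan); (Raj, Plan); (Raj, Triage)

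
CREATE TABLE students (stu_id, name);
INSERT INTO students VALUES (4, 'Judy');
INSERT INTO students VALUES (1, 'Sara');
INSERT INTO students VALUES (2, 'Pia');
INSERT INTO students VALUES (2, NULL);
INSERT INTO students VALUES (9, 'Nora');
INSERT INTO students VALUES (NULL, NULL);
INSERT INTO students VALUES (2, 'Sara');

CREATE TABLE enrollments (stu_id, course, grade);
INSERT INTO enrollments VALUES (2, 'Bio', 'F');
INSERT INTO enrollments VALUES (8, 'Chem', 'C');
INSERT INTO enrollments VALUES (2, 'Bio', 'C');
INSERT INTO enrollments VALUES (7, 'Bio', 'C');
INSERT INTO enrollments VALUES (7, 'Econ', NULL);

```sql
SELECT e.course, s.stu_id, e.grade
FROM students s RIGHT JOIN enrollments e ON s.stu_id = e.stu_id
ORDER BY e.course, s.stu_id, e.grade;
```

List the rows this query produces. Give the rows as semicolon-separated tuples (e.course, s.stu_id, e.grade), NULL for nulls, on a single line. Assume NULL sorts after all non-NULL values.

RIGHT JOIN keeps every row from `enrollments`; unmatched rows get NULL for `students`'s columns.
Matching on s.stu_id = e.stu_id. A NULL in a compared column never satisfies the condition.
Matched pairs: 6; unmatched e rows kept: 3.

(Bio, 2, C); (Bio, 2, C); (Bio, 2, C); (Bio, 2, F); (Bio, 2, F); (Bio, 2, F); (Bio, NULL, C); (Chem, NULL, C); (Econ, NULL, NULL)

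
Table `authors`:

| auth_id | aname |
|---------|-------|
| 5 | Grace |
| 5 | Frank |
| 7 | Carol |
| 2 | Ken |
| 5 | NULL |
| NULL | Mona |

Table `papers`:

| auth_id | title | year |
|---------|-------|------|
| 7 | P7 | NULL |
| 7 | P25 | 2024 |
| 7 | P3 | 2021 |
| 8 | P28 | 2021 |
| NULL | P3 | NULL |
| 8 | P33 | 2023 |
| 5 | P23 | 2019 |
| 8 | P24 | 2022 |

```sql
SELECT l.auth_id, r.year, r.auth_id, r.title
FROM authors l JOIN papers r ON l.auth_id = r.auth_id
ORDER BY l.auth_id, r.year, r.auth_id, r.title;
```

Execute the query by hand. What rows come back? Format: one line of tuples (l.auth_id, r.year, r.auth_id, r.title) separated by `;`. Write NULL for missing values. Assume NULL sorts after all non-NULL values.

(5, 2019, 5, P23); (5, 2019, 5, P23); (5, 2019, 5, P23); (7, 2021, 7, P3); (7, 2024, 7, P25); (7, NULL, 7, P7)

INNER JOIN keeps only pairs where the ON condition holds.
Matching on l.auth_id = r.auth_id. A NULL in a compared column never satisfies the condition.
Matched pairs: 6.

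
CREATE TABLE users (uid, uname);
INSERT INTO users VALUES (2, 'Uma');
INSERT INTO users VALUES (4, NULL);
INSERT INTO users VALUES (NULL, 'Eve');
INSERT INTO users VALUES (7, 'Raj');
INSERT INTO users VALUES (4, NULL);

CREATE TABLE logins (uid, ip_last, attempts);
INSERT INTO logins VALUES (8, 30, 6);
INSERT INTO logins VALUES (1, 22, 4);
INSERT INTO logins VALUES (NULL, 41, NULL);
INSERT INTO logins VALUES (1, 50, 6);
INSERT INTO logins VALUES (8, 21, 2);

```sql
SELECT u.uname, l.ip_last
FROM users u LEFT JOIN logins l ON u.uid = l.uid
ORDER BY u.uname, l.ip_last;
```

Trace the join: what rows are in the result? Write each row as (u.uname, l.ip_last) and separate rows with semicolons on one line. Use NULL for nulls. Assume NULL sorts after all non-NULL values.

(Eve, NULL); (Raj, NULL); (Uma, NULL); (NULL, NULL); (NULL, NULL)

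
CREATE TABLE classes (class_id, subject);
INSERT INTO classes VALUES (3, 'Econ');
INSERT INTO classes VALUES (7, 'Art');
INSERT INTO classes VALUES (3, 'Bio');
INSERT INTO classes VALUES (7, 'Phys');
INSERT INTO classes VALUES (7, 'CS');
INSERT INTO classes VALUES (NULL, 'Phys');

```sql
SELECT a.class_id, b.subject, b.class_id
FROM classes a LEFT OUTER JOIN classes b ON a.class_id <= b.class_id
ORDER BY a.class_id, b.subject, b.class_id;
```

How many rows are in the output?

20

LEFT JOIN keeps every row from `classes a`; unmatched rows get NULL for `classes b`'s columns.
Matching on a.class_id <= b.class_id. A NULL in a compared column never satisfies the condition.
Matched pairs: 19; unmatched a rows kept: 1.
Total: 19 matched + 1 padded = 20 rows.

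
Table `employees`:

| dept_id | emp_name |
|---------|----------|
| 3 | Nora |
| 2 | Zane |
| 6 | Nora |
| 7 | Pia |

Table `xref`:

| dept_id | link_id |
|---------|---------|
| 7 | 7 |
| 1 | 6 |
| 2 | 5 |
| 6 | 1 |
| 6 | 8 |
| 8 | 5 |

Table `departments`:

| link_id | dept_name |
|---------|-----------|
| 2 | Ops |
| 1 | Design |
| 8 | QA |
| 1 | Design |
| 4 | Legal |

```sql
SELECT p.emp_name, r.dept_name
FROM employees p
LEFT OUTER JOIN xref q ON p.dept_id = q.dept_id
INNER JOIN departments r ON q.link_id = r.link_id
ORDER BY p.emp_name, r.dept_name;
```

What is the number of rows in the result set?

3

Step 1 — p LEFT JOIN q on dept_id → 5 row(s).
Then INNER JOIN `departments r` on link_id: keep only rows whose q.link_id appears in r.
Result: 3 row(s).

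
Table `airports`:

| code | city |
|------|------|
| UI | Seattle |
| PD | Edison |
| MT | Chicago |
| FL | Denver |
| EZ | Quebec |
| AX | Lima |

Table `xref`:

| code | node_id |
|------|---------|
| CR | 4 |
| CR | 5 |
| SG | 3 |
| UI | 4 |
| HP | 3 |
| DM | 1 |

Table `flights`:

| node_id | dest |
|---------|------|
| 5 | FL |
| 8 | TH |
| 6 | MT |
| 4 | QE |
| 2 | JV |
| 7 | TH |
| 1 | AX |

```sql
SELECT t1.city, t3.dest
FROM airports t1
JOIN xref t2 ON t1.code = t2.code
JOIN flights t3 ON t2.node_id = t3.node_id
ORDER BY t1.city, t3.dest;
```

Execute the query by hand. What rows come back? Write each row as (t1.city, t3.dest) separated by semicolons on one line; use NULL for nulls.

(Seattle, QE)

Evaluate left to right. First `airports t1 INNER JOIN xref t2` on code: 1 row(s).
Then INNER JOIN `flights t3` on node_id: keep only rows whose t2.node_id appears in t3.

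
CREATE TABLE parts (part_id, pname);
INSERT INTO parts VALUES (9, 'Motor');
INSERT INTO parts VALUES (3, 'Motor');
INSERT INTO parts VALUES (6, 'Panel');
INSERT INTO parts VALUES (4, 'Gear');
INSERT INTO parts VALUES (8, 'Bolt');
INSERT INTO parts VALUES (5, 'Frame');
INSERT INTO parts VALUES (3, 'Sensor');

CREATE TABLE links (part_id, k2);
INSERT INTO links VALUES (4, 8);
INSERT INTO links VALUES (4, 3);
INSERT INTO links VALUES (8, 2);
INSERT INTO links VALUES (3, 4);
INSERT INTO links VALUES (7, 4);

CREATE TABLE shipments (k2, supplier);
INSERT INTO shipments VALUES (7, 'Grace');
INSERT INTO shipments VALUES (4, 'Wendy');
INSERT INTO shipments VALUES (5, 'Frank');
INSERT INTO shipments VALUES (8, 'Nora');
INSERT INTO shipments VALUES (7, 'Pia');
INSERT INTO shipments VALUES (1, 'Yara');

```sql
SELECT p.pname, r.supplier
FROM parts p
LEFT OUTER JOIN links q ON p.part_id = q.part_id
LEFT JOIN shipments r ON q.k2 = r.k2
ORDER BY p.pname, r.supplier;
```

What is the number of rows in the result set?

Evaluate left to right. First `parts p LEFT JOIN links q` on part_id: 8 row(s).
Then LEFT JOIN `shipments r` on k2: each of those 8 rows is kept; rows whose q.k2 has no match in r get NULL for r's columns.
Result: 8 row(s).

8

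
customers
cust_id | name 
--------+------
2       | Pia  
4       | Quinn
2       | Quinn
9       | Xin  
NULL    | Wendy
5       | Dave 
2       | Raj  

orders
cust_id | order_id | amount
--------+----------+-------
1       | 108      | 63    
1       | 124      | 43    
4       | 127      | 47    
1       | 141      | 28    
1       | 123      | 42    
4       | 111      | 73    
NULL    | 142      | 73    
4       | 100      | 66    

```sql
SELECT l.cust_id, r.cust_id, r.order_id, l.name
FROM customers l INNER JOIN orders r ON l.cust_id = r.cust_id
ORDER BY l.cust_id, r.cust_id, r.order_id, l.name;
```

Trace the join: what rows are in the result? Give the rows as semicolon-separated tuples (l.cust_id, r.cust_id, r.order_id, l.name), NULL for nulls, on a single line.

INNER JOIN keeps only pairs where the ON condition holds.
Matching on l.cust_id = r.cust_id. A NULL in a compared column never satisfies the condition.
- l[0] cust_id=2 → no match; dropped.
- l[1] cust_id=4 → 3 match(es) in r → 3 row(s).
- l[2] cust_id=2 → no match; dropped.
- l[3] cust_id=9 → no match; dropped.
- l[4] cust_id=NULL → no match; dropped.
- l[5] cust_id=5 → no match; dropped.
- l[6] cust_id=2 → no match; dropped.
After projecting and ordering:
l.cust_id | r.cust_id | r.order_id | l.name
4 | 4 | 100 | Quinn
4 | 4 | 111 | Quinn
4 | 4 | 127 | Quinn

(4, 4, 100, Quinn); (4, 4, 111, Quinn); (4, 4, 127, Quinn)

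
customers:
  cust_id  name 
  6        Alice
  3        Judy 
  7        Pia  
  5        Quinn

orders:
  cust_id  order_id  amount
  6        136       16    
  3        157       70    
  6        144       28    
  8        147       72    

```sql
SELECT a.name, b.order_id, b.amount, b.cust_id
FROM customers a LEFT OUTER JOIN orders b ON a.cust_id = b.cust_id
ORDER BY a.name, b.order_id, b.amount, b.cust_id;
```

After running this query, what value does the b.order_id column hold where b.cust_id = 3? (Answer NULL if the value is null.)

157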